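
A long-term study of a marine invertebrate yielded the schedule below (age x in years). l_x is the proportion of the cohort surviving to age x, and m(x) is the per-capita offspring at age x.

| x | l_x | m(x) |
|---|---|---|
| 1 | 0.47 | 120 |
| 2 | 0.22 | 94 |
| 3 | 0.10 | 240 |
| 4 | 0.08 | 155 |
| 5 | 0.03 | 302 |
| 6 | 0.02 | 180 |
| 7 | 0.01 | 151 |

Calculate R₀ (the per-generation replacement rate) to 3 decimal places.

R₀ = Σ l_x m(x):
  age 1: 0.47 × 120 = 56.4000
  age 2: 0.22 × 94 = 20.6800
  age 3: 0.10 × 240 = 24.0000
  age 4: 0.08 × 155 = 12.4000
  age 5: 0.03 × 302 = 9.0600
  age 6: 0.02 × 180 = 3.6000
  age 7: 0.01 × 151 = 1.5100
R₀ = 56.4000 + 20.6800 + 24.0000 + 12.4000 + 9.0600 + 3.6000 + 1.5100 = 127.6500

127.650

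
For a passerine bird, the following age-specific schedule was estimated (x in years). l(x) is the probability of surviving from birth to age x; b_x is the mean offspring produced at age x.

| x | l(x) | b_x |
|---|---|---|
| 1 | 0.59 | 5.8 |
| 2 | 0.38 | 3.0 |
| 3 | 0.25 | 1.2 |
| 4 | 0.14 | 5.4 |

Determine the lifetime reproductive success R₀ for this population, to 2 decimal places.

R₀ = Σ l(x) b_x:
  age 1: 0.59 × 5.8 = 3.4220
  age 2: 0.38 × 3.0 = 1.1400
  age 3: 0.25 × 1.2 = 0.3000
  age 4: 0.14 × 5.4 = 0.7560
R₀ = 3.4220 + 1.1400 + 0.3000 + 0.7560 = 5.6180

5.62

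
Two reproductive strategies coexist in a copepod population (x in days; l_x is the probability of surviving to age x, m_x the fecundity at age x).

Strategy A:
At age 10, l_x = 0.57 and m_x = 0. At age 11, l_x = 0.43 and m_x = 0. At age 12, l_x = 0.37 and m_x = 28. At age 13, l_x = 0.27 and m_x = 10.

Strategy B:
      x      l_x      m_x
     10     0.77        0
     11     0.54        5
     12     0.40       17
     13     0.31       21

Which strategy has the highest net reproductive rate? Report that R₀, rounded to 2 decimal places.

16.01

Strategy A: R₀ = 0.57×0 + 0.43×0 + 0.37×28 + 0.27×10 = 13.0600
Strategy B: R₀ = 0.77×0 + 0.54×5 + 0.40×17 + 0.31×21 = 16.0100
Highest R₀: strategy B with 16.0100.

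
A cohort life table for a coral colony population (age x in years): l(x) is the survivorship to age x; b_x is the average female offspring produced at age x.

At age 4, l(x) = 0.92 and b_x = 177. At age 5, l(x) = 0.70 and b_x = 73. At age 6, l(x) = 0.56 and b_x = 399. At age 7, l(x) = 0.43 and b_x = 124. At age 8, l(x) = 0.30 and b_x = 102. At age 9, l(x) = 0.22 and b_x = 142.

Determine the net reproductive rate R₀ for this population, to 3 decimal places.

R₀ = Σ l(x) b_x:
  age 4: 0.92 × 177 = 162.8400
  age 5: 0.70 × 73 = 51.1000
  age 6: 0.56 × 399 = 223.4400
  age 7: 0.43 × 124 = 53.3200
  age 8: 0.30 × 102 = 30.6000
  age 9: 0.22 × 142 = 31.2400
R₀ = 162.8400 + 51.1000 + 223.4400 + 53.3200 + 30.6000 + 31.2400 = 552.5400

552.540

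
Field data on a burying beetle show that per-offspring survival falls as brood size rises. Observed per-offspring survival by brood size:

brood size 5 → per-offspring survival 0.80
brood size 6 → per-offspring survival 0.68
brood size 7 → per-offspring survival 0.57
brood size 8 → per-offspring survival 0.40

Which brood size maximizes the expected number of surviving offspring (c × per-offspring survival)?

6

Expected surviving offspring = c × s(c):
  c=5: 5 × 0.80 = 4.000
  c=6: 6 × 0.68 = 4.080
  c=7: 7 × 0.57 = 3.990
  c=8: 8 × 0.40 = 3.200
Maximum at c = 6 (4.080 surviving offspring).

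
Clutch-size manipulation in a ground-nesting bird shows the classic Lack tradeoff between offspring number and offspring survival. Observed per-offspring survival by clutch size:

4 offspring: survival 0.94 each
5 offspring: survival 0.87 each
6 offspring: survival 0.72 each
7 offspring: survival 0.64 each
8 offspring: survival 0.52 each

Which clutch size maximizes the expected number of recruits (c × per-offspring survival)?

Expected recruits = c × s(c):
  c=4: 4 × 0.94 = 3.760
  c=5: 5 × 0.87 = 4.350
  c=6: 6 × 0.72 = 4.320
  c=7: 7 × 0.64 = 4.480
  c=8: 8 × 0.52 = 4.160
Maximum at c = 7 (4.480 recruits).

7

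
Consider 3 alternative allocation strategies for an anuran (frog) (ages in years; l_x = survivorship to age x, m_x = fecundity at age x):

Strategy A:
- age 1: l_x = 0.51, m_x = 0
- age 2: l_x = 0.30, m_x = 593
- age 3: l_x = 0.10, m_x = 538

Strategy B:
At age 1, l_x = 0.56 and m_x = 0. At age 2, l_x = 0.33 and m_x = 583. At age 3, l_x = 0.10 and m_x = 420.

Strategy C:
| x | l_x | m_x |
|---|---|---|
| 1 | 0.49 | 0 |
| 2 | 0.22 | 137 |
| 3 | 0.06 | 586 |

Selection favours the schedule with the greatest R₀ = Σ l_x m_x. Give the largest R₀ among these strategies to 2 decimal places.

234.39

Strategy A: R₀ = 0.51×0 + 0.30×593 + 0.10×538 = 231.7000
Strategy B: R₀ = 0.56×0 + 0.33×583 + 0.10×420 = 234.3900
Strategy C: R₀ = 0.49×0 + 0.22×137 + 0.06×586 = 65.3000
Highest R₀: strategy B with 234.3900.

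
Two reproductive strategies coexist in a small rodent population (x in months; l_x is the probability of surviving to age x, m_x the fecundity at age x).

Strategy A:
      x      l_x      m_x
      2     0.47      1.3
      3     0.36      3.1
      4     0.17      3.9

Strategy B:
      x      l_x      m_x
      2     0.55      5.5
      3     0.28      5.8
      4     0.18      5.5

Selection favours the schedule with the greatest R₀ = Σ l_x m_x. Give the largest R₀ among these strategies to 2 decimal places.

5.64

Strategy A: R₀ = 0.47×1.3 + 0.36×3.1 + 0.17×3.9 = 2.3900
Strategy B: R₀ = 0.55×5.5 + 0.28×5.8 + 0.18×5.5 = 5.6390
Highest R₀: strategy B with 5.6390.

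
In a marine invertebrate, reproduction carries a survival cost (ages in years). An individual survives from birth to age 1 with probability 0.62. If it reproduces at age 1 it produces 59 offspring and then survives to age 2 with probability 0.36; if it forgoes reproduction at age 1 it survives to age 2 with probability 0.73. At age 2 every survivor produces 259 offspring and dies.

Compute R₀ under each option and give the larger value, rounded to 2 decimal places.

breed at age 1: R₀ = 0.62 × (59 + 0.36 × 259) = 0.62 × 152.2400 = 94.3888
delay to age 2: R₀ = 0.62 × (0.73 × 259) = 0.62 × 189.0700 = 117.2234
Higher: delay to age 2 (117.2234).

117.22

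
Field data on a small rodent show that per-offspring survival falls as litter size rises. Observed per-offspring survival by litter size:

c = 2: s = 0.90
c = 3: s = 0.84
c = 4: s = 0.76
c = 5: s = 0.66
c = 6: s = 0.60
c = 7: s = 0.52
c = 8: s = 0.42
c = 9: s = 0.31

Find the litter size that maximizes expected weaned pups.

Expected weaned pups = c × s(c):
  c=2: 2 × 0.90 = 1.800
  c=3: 3 × 0.84 = 2.520
  c=4: 4 × 0.76 = 3.040
  c=5: 5 × 0.66 = 3.300
  c=6: 6 × 0.60 = 3.600
  c=7: 7 × 0.52 = 3.640
  c=8: 8 × 0.42 = 3.360
  c=9: 9 × 0.31 = 2.790
Maximum at c = 7 (3.640 weaned pups).

7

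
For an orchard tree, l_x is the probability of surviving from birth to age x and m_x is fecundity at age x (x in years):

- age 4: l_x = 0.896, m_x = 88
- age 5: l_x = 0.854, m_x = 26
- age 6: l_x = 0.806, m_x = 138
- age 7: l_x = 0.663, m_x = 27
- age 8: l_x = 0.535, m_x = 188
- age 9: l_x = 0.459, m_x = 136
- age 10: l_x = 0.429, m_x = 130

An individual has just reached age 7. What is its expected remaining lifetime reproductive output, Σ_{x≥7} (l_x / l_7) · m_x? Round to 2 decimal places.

356.98

l_7 = 0.663. Conditional survival from age 7 to x is l_x / l_7.
  x=7: (0.663/0.663) × 27 = 27.0000
  x=8: (0.535/0.663) × 188 = 151.7044
  x=9: (0.459/0.663) × 136 = 94.1538
  x=10: (0.429/0.663) × 130 = 84.1176
Sum = 27.0000 + 151.7044 + 94.1538 + 84.1176 = 356.9759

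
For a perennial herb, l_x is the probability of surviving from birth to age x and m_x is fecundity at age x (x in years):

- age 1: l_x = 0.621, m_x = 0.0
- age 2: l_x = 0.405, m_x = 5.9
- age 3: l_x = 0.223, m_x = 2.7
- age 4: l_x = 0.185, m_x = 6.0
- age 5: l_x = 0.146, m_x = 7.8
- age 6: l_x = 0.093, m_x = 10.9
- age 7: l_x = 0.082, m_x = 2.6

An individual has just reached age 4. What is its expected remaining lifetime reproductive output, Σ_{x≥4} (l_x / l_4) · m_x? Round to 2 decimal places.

l_4 = 0.185. Conditional survival from age 4 to x is l_x / l_4.
  x=4: (0.185/0.185) × 6.0 = 6.0000
  x=5: (0.146/0.185) × 7.8 = 6.1557
  x=6: (0.093/0.185) × 10.9 = 5.4795
  x=7: (0.082/0.185) × 2.6 = 1.1524
Sum = 6.0000 + 6.1557 + 5.4795 + 1.1524 = 18.7876

18.79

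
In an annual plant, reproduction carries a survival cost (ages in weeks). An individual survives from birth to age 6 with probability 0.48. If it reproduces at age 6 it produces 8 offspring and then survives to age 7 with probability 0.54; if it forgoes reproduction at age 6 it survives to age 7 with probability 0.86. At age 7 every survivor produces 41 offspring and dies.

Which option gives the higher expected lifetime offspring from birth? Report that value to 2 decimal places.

breed at age 6: R₀ = 0.48 × (8 + 0.54 × 41) = 0.48 × 30.1400 = 14.4672
delay to age 7: R₀ = 0.48 × (0.86 × 41) = 0.48 × 35.2600 = 16.9248
Higher: delay to age 7 (16.9248).

16.92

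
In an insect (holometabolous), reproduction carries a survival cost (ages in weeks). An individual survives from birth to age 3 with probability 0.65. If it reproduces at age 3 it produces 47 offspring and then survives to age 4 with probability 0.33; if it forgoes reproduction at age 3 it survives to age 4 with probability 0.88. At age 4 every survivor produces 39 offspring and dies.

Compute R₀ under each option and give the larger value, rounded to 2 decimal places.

38.92

breed at age 3: R₀ = 0.65 × (47 + 0.33 × 39) = 0.65 × 59.8700 = 38.9155
delay to age 4: R₀ = 0.65 × (0.88 × 39) = 0.65 × 34.3200 = 22.3080
Higher: breed at age 3 (38.9155).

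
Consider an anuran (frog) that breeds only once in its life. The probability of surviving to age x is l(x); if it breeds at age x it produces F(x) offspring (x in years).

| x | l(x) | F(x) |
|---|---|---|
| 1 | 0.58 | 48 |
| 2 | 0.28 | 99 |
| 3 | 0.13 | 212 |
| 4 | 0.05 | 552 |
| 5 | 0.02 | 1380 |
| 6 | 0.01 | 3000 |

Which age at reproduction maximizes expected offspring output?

6

Expected offspring if breeding at age x = l(x) × F(x):
  age 1: 0.58 × 48 = 27.840
  age 2: 0.28 × 99 = 27.720
  age 3: 0.13 × 212 = 27.560
  age 4: 0.05 × 552 = 27.600
  age 5: 0.02 × 1380 = 27.600
  age 6: 0.01 × 3000 = 30.000
Maximum at age 6 (30.000).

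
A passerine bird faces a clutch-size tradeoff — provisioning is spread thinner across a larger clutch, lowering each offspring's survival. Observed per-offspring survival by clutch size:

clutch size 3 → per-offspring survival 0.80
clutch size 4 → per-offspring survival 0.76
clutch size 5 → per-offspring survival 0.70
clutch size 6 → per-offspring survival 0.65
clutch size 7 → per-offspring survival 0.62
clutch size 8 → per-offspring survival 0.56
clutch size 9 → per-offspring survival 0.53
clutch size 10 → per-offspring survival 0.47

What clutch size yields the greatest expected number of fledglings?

Expected fledglings = c × s(c):
  c=3: 3 × 0.80 = 2.400
  c=4: 4 × 0.76 = 3.040
  c=5: 5 × 0.70 = 3.500
  c=6: 6 × 0.65 = 3.900
  c=7: 7 × 0.62 = 4.340
  c=8: 8 × 0.56 = 4.480
  c=9: 9 × 0.53 = 4.770
  c=10: 10 × 0.47 = 4.700
Maximum at c = 9 (4.770 fledglings).

9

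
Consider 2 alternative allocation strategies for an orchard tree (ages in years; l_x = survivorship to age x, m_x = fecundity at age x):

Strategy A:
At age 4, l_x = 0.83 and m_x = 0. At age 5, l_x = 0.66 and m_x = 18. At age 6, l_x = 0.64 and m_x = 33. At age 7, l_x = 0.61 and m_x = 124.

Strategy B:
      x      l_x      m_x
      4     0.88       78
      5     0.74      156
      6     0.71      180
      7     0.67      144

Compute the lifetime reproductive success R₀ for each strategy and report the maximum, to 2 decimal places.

408.36

Strategy A: R₀ = 0.83×0 + 0.66×18 + 0.64×33 + 0.61×124 = 108.6400
Strategy B: R₀ = 0.88×78 + 0.74×156 + 0.71×180 + 0.67×144 = 408.3600
Highest R₀: strategy B with 408.3600.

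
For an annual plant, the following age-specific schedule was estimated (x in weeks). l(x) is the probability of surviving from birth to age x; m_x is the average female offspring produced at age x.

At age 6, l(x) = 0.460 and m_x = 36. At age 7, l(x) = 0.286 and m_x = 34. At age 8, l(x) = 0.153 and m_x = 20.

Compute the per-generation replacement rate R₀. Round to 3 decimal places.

29.344

R₀ = Σ l(x) m_x:
  age 6: 0.460 × 36 = 16.5600
  age 7: 0.286 × 34 = 9.7240
  age 8: 0.153 × 20 = 3.0600
R₀ = 16.5600 + 9.7240 + 3.0600 = 29.3440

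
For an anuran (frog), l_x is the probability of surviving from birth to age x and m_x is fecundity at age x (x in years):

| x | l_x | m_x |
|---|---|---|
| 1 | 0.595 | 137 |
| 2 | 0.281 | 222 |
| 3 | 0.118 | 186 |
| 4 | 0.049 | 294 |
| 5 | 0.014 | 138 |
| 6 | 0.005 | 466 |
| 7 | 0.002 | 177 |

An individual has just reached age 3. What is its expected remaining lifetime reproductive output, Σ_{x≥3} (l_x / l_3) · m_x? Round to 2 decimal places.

347.20

l_3 = 0.118. Conditional survival from age 3 to x is l_x / l_3.
  x=3: (0.118/0.118) × 186 = 186.0000
  x=4: (0.049/0.118) × 294 = 122.0847
  x=5: (0.014/0.118) × 138 = 16.3729
  x=6: (0.005/0.118) × 466 = 19.7458
  x=7: (0.002/0.118) × 177 = 3.0000
Sum = 186.0000 + 122.0847 + 16.3729 + 19.7458 + 3.0000 = 347.2034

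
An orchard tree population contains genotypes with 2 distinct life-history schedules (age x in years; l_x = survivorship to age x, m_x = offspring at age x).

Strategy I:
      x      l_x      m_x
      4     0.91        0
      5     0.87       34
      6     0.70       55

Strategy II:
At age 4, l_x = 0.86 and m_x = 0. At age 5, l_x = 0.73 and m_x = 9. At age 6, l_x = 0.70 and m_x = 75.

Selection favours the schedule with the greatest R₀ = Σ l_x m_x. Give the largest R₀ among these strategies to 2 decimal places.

Strategy I: R₀ = 0.91×0 + 0.87×34 + 0.70×55 = 68.0800
Strategy II: R₀ = 0.86×0 + 0.73×9 + 0.70×75 = 59.0700
Highest R₀: strategy I with 68.0800.

68.08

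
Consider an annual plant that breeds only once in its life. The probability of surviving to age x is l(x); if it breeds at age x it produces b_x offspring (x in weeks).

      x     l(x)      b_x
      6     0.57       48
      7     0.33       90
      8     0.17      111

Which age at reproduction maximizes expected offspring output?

7

Expected offspring if breeding at age x = l(x) × b_x:
  age 6: 0.57 × 48 = 27.360
  age 7: 0.33 × 90 = 29.700
  age 8: 0.17 × 111 = 18.870
Maximum at age 7 (29.700).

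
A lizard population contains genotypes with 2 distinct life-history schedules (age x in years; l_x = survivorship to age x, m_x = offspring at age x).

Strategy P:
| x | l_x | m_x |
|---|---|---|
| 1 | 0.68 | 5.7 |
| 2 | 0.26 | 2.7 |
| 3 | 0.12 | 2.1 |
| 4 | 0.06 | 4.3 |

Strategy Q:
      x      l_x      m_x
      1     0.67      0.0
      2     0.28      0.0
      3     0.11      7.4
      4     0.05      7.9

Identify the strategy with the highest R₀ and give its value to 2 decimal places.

Strategy P: R₀ = 0.68×5.7 + 0.26×2.7 + 0.12×2.1 + 0.06×4.3 = 5.0880
Strategy Q: R₀ = 0.67×0.0 + 0.28×0.0 + 0.11×7.4 + 0.05×7.9 = 1.2090
Highest R₀: strategy P with 5.0880.

5.09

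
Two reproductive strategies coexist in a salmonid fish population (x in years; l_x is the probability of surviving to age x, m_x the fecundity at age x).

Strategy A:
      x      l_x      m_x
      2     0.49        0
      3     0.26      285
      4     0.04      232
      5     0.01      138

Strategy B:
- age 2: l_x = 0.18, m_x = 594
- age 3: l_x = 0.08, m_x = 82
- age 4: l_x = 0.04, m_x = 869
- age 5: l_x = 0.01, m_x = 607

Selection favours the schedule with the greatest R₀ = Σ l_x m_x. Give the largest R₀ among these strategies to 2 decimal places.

Strategy A: R₀ = 0.49×0 + 0.26×285 + 0.04×232 + 0.01×138 = 84.7600
Strategy B: R₀ = 0.18×594 + 0.08×82 + 0.04×869 + 0.01×607 = 154.3100
Highest R₀: strategy B with 154.3100.

154.31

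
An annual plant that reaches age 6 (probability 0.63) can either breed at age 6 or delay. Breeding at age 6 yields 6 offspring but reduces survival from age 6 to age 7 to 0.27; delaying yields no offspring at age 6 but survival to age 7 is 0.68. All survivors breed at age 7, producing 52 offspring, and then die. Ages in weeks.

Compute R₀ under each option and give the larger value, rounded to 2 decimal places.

breed at age 6: R₀ = 0.63 × (6 + 0.27 × 52) = 0.63 × 20.0400 = 12.6252
delay to age 7: R₀ = 0.63 × (0.68 × 52) = 0.63 × 35.3600 = 22.2768
Higher: delay to age 7 (22.2768).

22.28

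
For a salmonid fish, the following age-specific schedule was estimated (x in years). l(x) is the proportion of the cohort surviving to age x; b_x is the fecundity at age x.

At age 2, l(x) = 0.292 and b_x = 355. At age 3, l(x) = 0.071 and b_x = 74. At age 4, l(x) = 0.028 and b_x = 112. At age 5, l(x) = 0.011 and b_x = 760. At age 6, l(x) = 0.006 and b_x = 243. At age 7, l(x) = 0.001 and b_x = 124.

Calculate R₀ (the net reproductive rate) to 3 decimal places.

R₀ = Σ l(x) b_x:
  age 2: 0.292 × 355 = 103.6600
  age 3: 0.071 × 74 = 5.2540
  age 4: 0.028 × 112 = 3.1360
  age 5: 0.011 × 760 = 8.3600
  age 6: 0.006 × 243 = 1.4580
  age 7: 0.001 × 124 = 0.1240
R₀ = 103.6600 + 5.2540 + 3.1360 + 8.3600 + 1.4580 + 0.1240 = 121.9920

121.992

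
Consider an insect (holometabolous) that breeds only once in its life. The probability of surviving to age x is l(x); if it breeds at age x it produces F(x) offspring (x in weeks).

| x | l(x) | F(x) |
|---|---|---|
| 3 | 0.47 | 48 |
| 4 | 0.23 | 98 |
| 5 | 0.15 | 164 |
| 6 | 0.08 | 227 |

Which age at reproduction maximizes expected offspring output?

Expected offspring if breeding at age x = l(x) × F(x):
  age 3: 0.47 × 48 = 22.560
  age 4: 0.23 × 98 = 22.540
  age 5: 0.15 × 164 = 24.600
  age 6: 0.08 × 227 = 18.160
Maximum at age 5 (24.600).

5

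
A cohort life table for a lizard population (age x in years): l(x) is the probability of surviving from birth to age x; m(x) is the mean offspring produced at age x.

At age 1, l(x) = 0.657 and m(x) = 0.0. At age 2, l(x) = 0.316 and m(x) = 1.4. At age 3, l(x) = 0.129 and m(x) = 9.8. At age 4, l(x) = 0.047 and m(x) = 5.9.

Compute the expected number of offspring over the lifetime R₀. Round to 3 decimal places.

1.984

R₀ = Σ l(x) m(x):
  age 1: 0.657 × 0.0 = 0.0000
  age 2: 0.316 × 1.4 = 0.4424
  age 3: 0.129 × 9.8 = 1.2642
  age 4: 0.047 × 5.9 = 0.2773
R₀ = 0.0000 + 0.4424 + 1.2642 + 0.2773 = 1.9839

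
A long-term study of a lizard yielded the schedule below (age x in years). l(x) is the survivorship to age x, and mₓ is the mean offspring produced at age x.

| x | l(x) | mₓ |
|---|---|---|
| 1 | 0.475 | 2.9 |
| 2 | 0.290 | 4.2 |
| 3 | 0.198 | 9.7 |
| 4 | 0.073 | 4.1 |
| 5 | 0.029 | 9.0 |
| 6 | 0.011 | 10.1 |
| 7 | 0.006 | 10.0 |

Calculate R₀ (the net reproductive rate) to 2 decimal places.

R₀ = Σ l(x) mₓ:
  age 1: 0.475 × 2.9 = 1.3775
  age 2: 0.290 × 4.2 = 1.2180
  age 3: 0.198 × 9.7 = 1.9206
  age 4: 0.073 × 4.1 = 0.2993
  age 5: 0.029 × 9.0 = 0.2610
  age 6: 0.011 × 10.1 = 0.1111
  age 7: 0.006 × 10.0 = 0.0600
R₀ = 1.3775 + 1.2180 + 1.9206 + 0.2993 + 0.2610 + 0.1111 + 0.0600 = 5.2475

5.25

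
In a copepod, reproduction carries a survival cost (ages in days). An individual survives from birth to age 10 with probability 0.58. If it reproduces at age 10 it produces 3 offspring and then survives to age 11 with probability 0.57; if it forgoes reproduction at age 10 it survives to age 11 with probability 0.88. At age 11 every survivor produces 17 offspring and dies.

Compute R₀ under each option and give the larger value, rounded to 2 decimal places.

8.68

breed at age 10: R₀ = 0.58 × (3 + 0.57 × 17) = 0.58 × 12.6900 = 7.3602
delay to age 11: R₀ = 0.58 × (0.88 × 17) = 0.58 × 14.9600 = 8.6768
Higher: delay to age 11 (8.6768).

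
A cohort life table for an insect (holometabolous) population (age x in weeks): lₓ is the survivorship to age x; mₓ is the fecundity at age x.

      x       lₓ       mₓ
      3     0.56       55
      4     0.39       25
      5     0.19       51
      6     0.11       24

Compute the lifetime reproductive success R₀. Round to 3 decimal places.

R₀ = Σ lₓ mₓ:
  age 3: 0.56 × 55 = 30.8000
  age 4: 0.39 × 25 = 9.7500
  age 5: 0.19 × 51 = 9.6900
  age 6: 0.11 × 24 = 2.6400
R₀ = 30.8000 + 9.7500 + 9.6900 + 2.6400 = 52.8800

52.880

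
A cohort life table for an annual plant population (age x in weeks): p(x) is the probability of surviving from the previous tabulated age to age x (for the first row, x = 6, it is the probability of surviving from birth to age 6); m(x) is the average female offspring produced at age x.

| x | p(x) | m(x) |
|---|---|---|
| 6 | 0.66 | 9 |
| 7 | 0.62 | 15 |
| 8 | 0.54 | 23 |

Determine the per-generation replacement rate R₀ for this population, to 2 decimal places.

17.16

Survivorship from birth: l_x = p_6·p_7·…·p_x.
  l_6 = 0.66000
  l_7 = 0.40920
  l_8 = 0.22097
R₀ = Σ l_x m(x):
  age 6: 0.66000 × 9 = 5.9400
  age 7: 0.40920 × 15 = 6.1380
  age 8: 0.22097 × 23 = 5.0823
R₀ = 5.9400 + 6.1380 + 5.0823 = 17.1603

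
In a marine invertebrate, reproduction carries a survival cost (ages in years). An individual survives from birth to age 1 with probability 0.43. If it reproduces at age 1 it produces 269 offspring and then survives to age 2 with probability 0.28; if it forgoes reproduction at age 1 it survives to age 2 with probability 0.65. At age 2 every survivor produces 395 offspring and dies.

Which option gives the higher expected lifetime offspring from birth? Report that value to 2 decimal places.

163.23

breed at age 1: R₀ = 0.43 × (269 + 0.28 × 395) = 0.43 × 379.6000 = 163.2280
delay to age 2: R₀ = 0.43 × (0.65 × 395) = 0.43 × 256.7500 = 110.4025
Higher: breed at age 1 (163.2280).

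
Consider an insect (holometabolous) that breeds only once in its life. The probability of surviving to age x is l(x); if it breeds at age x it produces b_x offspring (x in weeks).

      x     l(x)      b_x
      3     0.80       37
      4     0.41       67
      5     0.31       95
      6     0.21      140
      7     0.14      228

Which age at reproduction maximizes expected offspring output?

7

Expected offspring if breeding at age x = l(x) × b_x:
  age 3: 0.80 × 37 = 29.600
  age 4: 0.41 × 67 = 27.470
  age 5: 0.31 × 95 = 29.450
  age 6: 0.21 × 140 = 29.400
  age 7: 0.14 × 228 = 31.920
Maximum at age 7 (31.920).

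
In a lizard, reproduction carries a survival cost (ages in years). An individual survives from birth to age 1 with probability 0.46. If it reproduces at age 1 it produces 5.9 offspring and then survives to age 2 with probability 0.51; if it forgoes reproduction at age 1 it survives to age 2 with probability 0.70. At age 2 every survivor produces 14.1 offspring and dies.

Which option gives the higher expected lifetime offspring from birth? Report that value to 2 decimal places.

6.02

breed at age 1: R₀ = 0.46 × (5.9 + 0.51 × 14.1) = 0.46 × 13.0910 = 6.0219
delay to age 2: R₀ = 0.46 × (0.70 × 14.1) = 0.46 × 9.8700 = 4.5402
Higher: breed at age 1 (6.0219).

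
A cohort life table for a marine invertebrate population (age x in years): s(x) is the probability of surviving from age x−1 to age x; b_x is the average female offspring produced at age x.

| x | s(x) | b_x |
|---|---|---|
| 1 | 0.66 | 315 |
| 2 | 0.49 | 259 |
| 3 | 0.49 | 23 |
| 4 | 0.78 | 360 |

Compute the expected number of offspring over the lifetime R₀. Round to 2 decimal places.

339.80

Survivorship from birth: l_x = s_1·s_2·…·s_x.
  l_1 = 0.66000
  l_2 = 0.32340
  l_3 = 0.15847
  l_4 = 0.12360
R₀ = Σ l_x b_x:
  age 1: 0.66000 × 315 = 207.9000
  age 2: 0.32340 × 259 = 83.7606
  age 3: 0.15847 × 23 = 3.6448
  age 4: 0.12360 × 360 = 44.4960
R₀ = 207.9000 + 83.7606 + 3.6448 + 44.4960 = 339.8014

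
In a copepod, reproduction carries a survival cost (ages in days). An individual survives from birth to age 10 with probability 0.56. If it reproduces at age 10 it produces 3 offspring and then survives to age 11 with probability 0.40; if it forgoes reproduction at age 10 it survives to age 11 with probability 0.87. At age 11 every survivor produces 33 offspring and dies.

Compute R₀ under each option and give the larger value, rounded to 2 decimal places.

breed at age 10: R₀ = 0.56 × (3 + 0.40 × 33) = 0.56 × 16.2000 = 9.0720
delay to age 11: R₀ = 0.56 × (0.87 × 33) = 0.56 × 28.7100 = 16.0776
Higher: delay to age 11 (16.0776).

16.08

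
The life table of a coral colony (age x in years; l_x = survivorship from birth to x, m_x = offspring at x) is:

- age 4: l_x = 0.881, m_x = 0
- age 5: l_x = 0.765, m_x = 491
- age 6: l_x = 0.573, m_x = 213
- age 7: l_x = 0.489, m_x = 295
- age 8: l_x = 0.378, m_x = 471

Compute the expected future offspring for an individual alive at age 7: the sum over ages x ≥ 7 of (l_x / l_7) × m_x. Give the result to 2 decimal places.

l_7 = 0.489. Conditional survival from age 7 to x is l_x / l_7.
  x=7: (0.489/0.489) × 295 = 295.0000
  x=8: (0.378/0.489) × 471 = 364.0859
Sum = 295.0000 + 364.0859 = 659.0859

659.09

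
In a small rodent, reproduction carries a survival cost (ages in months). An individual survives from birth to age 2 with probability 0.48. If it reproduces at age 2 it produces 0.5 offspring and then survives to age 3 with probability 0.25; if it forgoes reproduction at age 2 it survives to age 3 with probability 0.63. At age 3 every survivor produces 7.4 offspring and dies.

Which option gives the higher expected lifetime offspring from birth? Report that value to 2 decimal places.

breed at age 2: R₀ = 0.48 × (0.5 + 0.25 × 7.4) = 0.48 × 2.3500 = 1.1280
delay to age 3: R₀ = 0.48 × (0.63 × 7.4) = 0.48 × 4.6620 = 2.2378
Higher: delay to age 3 (2.2378).

2.24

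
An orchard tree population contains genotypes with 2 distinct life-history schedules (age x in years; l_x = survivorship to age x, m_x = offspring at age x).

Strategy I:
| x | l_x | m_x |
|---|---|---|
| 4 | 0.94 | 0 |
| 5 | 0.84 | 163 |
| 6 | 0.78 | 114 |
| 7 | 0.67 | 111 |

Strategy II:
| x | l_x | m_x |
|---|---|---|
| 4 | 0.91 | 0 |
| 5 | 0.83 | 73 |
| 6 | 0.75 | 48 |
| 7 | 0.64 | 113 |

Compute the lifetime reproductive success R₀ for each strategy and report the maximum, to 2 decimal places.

300.21

Strategy I: R₀ = 0.94×0 + 0.84×163 + 0.78×114 + 0.67×111 = 300.2100
Strategy II: R₀ = 0.91×0 + 0.83×73 + 0.75×48 + 0.64×113 = 168.9100
Highest R₀: strategy I with 300.2100.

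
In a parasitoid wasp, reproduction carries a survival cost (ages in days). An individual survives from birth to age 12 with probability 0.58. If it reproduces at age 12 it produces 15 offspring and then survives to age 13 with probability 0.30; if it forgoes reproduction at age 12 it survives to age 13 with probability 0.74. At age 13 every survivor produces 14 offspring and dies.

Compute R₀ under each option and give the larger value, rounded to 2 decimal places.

11.14

breed at age 12: R₀ = 0.58 × (15 + 0.30 × 14) = 0.58 × 19.2000 = 11.1360
delay to age 13: R₀ = 0.58 × (0.74 × 14) = 0.58 × 10.3600 = 6.0088
Higher: breed at age 12 (11.1360).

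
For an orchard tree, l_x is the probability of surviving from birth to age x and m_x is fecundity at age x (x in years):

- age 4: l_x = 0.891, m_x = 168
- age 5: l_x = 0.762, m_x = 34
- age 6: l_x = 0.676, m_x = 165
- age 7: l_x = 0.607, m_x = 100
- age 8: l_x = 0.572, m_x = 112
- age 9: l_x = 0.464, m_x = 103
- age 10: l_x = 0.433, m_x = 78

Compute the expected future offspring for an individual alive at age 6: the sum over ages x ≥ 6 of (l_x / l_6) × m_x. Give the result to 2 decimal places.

470.22

l_6 = 0.676. Conditional survival from age 6 to x is l_x / l_6.
  x=6: (0.676/0.676) × 165 = 165.0000
  x=7: (0.607/0.676) × 100 = 89.7929
  x=8: (0.572/0.676) × 112 = 94.7692
  x=9: (0.464/0.676) × 103 = 70.6982
  x=10: (0.433/0.676) × 78 = 49.9615
Sum = 165.0000 + 89.7929 + 94.7692 + 70.6982 + 49.9615 = 470.2219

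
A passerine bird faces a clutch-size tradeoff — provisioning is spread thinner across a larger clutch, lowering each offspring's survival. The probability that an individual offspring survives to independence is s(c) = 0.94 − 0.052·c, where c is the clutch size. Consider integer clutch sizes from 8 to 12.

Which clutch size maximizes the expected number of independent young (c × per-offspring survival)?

Expected independent young = c × s(c):
  c=8: 8 × 0.524 = 4.192
  c=9: 9 × 0.472 = 4.248
  c=10: 10 × 0.420 = 4.200
  c=11: 11 × 0.368 = 4.048
  c=12: 12 × 0.316 = 3.792
Maximum at c = 9 (4.248 independent young).

9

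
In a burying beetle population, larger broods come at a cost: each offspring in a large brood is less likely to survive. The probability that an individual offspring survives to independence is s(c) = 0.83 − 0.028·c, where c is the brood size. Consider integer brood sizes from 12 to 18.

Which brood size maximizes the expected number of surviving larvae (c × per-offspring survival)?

Expected surviving larvae = c × s(c):
  c=12: 12 × 0.494 = 5.928
  c=13: 13 × 0.466 = 6.058
  c=14: 14 × 0.438 = 6.132
  c=15: 15 × 0.410 = 6.150
  c=16: 16 × 0.382 = 6.112
  c=17: 17 × 0.354 = 6.018
  c=18: 18 × 0.326 = 5.868
Maximum at c = 15 (6.150 surviving larvae).

15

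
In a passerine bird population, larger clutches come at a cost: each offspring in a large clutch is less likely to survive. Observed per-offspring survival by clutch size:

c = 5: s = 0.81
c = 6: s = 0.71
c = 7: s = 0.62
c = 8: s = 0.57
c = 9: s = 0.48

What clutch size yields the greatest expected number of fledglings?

8

Expected fledglings = c × s(c):
  c=5: 5 × 0.81 = 4.050
  c=6: 6 × 0.71 = 4.260
  c=7: 7 × 0.62 = 4.340
  c=8: 8 × 0.57 = 4.560
  c=9: 9 × 0.48 = 4.320
Maximum at c = 8 (4.560 fledglings).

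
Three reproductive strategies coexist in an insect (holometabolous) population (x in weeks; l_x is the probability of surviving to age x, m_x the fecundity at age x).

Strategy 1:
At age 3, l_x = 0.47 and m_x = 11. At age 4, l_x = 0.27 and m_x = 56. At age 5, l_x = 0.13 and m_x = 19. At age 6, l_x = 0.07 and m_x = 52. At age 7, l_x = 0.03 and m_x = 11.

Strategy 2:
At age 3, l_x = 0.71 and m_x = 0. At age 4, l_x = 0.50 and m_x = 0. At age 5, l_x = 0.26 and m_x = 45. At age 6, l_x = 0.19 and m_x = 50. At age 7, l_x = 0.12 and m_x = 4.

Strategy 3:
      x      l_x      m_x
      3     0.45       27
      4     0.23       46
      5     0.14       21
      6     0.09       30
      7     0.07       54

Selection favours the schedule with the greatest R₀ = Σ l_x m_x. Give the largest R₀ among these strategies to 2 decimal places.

32.15

Strategy 1: R₀ = 0.47×11 + 0.27×56 + 0.13×19 + 0.07×52 + 0.03×11 = 26.7300
Strategy 2: R₀ = 0.71×0 + 0.50×0 + 0.26×45 + 0.19×50 + 0.12×4 = 21.6800
Strategy 3: R₀ = 0.45×27 + 0.23×46 + 0.14×21 + 0.09×30 + 0.07×54 = 32.1500
Highest R₀: strategy 3 with 32.1500.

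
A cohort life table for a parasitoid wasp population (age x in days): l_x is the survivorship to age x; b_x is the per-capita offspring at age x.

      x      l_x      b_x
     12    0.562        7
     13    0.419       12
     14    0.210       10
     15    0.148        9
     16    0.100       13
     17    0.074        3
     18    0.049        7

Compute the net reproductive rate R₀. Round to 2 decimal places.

14.26

R₀ = Σ l_x b_x:
  age 12: 0.562 × 7 = 3.9340
  age 13: 0.419 × 12 = 5.0280
  age 14: 0.210 × 10 = 2.1000
  age 15: 0.148 × 9 = 1.3320
  age 16: 0.100 × 13 = 1.3000
  age 17: 0.074 × 3 = 0.2220
  age 18: 0.049 × 7 = 0.3430
R₀ = 3.9340 + 5.0280 + 2.1000 + 1.3320 + 1.3000 + 0.2220 + 0.3430 = 14.2590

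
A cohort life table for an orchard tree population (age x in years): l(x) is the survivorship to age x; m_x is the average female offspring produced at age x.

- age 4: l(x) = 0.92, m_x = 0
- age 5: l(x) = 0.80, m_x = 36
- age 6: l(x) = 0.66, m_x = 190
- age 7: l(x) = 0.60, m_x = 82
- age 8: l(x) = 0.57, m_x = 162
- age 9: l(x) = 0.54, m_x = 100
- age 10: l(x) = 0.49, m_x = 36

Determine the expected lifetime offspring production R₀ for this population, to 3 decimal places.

R₀ = Σ l(x) m_x:
  age 4: 0.92 × 0 = 0.0000
  age 5: 0.80 × 36 = 28.8000
  age 6: 0.66 × 190 = 125.4000
  age 7: 0.60 × 82 = 49.2000
  age 8: 0.57 × 162 = 92.3400
  age 9: 0.54 × 100 = 54.0000
  age 10: 0.49 × 36 = 17.6400
R₀ = 0.0000 + 28.8000 + 125.4000 + 49.2000 + 92.3400 + 54.0000 + 17.6400 = 367.3800

367.380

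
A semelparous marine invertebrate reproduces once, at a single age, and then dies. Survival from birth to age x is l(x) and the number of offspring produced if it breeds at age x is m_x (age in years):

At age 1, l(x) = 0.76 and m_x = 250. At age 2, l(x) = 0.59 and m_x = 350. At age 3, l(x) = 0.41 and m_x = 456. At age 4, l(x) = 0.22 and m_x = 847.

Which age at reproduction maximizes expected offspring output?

2

Expected offspring if breeding at age x = l(x) × m_x:
  age 1: 0.76 × 250 = 190.000
  age 2: 0.59 × 350 = 206.500
  age 3: 0.41 × 456 = 186.960
  age 4: 0.22 × 847 = 186.340
Maximum at age 2 (206.500).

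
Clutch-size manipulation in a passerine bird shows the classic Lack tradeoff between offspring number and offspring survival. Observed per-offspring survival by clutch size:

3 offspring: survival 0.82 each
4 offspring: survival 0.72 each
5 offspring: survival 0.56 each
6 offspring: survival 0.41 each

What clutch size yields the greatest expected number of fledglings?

4

Expected fledglings = c × s(c):
  c=3: 3 × 0.82 = 2.460
  c=4: 4 × 0.72 = 2.880
  c=5: 5 × 0.56 = 2.800
  c=6: 6 × 0.41 = 2.460
Maximum at c = 4 (2.880 fledglings).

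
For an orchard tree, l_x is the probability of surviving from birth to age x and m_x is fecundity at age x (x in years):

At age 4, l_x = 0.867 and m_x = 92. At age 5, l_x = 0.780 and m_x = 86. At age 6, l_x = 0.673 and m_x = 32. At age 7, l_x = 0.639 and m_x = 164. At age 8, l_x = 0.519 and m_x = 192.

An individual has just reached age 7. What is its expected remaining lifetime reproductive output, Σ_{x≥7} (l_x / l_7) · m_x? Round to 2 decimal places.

319.94

l_7 = 0.639. Conditional survival from age 7 to x is l_x / l_7.
  x=7: (0.639/0.639) × 164 = 164.0000
  x=8: (0.519/0.639) × 192 = 155.9437
Sum = 164.0000 + 155.9437 = 319.9437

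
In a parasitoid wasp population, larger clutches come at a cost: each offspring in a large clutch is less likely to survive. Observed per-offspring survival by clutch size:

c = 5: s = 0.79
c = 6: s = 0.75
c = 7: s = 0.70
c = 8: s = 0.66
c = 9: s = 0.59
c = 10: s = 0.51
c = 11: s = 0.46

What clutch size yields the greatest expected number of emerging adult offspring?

9

Expected emerging adult offspring = c × s(c):
  c=5: 5 × 0.79 = 3.950
  c=6: 6 × 0.75 = 4.500
  c=7: 7 × 0.70 = 4.900
  c=8: 8 × 0.66 = 5.280
  c=9: 9 × 0.59 = 5.310
  c=10: 10 × 0.51 = 5.100
  c=11: 11 × 0.46 = 5.060
Maximum at c = 9 (5.310 emerging adult offspring).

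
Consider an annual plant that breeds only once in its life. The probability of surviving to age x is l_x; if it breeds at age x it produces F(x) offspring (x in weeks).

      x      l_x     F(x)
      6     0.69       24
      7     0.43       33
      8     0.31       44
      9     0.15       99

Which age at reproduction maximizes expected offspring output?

6

Expected offspring if breeding at age x = l_x × F(x):
  age 6: 0.69 × 24 = 16.560
  age 7: 0.43 × 33 = 14.190
  age 8: 0.31 × 44 = 13.640
  age 9: 0.15 × 99 = 14.850
Maximum at age 6 (16.560).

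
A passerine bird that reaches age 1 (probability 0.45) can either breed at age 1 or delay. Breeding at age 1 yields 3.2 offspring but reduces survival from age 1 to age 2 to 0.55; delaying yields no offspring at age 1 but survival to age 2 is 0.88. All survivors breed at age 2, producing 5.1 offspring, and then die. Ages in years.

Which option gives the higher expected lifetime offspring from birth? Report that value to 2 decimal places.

2.70

breed at age 1: R₀ = 0.45 × (3.2 + 0.55 × 5.1) = 0.45 × 6.0050 = 2.7023
delay to age 2: R₀ = 0.45 × (0.88 × 5.1) = 0.45 × 4.4880 = 2.0196
Higher: breed at age 1 (2.7023).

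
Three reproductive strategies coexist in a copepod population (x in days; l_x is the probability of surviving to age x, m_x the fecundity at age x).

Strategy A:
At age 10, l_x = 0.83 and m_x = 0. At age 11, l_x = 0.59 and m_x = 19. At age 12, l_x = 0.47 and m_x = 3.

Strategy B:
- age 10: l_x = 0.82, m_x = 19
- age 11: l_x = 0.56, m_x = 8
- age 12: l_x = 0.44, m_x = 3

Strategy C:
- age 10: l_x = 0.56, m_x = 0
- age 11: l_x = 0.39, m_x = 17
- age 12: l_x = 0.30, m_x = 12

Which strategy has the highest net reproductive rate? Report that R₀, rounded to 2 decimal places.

21.38

Strategy A: R₀ = 0.83×0 + 0.59×19 + 0.47×3 = 12.6200
Strategy B: R₀ = 0.82×19 + 0.56×8 + 0.44×3 = 21.3800
Strategy C: R₀ = 0.56×0 + 0.39×17 + 0.30×12 = 10.2300
Highest R₀: strategy B with 21.3800.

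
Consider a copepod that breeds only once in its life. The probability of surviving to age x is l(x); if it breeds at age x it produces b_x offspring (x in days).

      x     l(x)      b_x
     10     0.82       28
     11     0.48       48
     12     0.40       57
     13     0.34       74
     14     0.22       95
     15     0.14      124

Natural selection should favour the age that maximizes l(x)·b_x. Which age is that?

Expected offspring if breeding at age x = l(x) × b_x:
  age 10: 0.82 × 28 = 22.960
  age 11: 0.48 × 48 = 23.040
  age 12: 0.40 × 57 = 22.800
  age 13: 0.34 × 74 = 25.160
  age 14: 0.22 × 95 = 20.900
  age 15: 0.14 × 124 = 17.360
Maximum at age 13 (25.160).

13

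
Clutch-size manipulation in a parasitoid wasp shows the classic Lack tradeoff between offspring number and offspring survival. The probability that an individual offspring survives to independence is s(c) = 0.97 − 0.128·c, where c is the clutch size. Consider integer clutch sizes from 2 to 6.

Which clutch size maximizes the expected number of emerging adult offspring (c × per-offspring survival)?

4

Expected emerging adult offspring = c × s(c):
  c=2: 2 × 0.714 = 1.428
  c=3: 3 × 0.586 = 1.758
  c=4: 4 × 0.458 = 1.832
  c=5: 5 × 0.330 = 1.650
  c=6: 6 × 0.202 = 1.212
Maximum at c = 4 (1.832 emerging adult offspring).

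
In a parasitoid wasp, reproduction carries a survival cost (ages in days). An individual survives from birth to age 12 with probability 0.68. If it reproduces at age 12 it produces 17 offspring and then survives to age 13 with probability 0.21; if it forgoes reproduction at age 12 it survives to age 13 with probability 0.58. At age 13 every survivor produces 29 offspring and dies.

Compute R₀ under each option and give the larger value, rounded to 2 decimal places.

15.70

breed at age 12: R₀ = 0.68 × (17 + 0.21 × 29) = 0.68 × 23.0900 = 15.7012
delay to age 13: R₀ = 0.68 × (0.58 × 29) = 0.68 × 16.8200 = 11.4376
Higher: breed at age 12 (15.7012).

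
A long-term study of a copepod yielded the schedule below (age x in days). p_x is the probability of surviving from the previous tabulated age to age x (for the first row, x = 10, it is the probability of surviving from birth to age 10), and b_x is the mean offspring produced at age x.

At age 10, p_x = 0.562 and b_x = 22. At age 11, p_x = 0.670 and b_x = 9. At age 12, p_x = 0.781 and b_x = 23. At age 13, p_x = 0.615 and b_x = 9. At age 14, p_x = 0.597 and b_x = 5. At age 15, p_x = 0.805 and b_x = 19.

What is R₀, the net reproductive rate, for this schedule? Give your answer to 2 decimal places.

Survivorship from birth: l_x = p_10·p_11·…·p_x.
  l_10 = 0.56200
  l_11 = 0.37654
  l_12 = 0.29408
  l_13 = 0.18086
  l_14 = 0.10797
  l_15 = 0.08692
R₀ = Σ l_x b_x:
  age 10: 0.56200 × 22 = 12.3640
  age 11: 0.37654 × 9 = 3.3889
  age 12: 0.29408 × 23 = 6.7638
  age 13: 0.18086 × 9 = 1.6277
  age 14: 0.10797 × 5 = 0.5398
  age 15: 0.08692 × 19 = 1.6515
R₀ = 12.3640 + 3.3889 + 6.7638 + 1.6277 + 0.5398 + 1.6515 = 26.3358

26.34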